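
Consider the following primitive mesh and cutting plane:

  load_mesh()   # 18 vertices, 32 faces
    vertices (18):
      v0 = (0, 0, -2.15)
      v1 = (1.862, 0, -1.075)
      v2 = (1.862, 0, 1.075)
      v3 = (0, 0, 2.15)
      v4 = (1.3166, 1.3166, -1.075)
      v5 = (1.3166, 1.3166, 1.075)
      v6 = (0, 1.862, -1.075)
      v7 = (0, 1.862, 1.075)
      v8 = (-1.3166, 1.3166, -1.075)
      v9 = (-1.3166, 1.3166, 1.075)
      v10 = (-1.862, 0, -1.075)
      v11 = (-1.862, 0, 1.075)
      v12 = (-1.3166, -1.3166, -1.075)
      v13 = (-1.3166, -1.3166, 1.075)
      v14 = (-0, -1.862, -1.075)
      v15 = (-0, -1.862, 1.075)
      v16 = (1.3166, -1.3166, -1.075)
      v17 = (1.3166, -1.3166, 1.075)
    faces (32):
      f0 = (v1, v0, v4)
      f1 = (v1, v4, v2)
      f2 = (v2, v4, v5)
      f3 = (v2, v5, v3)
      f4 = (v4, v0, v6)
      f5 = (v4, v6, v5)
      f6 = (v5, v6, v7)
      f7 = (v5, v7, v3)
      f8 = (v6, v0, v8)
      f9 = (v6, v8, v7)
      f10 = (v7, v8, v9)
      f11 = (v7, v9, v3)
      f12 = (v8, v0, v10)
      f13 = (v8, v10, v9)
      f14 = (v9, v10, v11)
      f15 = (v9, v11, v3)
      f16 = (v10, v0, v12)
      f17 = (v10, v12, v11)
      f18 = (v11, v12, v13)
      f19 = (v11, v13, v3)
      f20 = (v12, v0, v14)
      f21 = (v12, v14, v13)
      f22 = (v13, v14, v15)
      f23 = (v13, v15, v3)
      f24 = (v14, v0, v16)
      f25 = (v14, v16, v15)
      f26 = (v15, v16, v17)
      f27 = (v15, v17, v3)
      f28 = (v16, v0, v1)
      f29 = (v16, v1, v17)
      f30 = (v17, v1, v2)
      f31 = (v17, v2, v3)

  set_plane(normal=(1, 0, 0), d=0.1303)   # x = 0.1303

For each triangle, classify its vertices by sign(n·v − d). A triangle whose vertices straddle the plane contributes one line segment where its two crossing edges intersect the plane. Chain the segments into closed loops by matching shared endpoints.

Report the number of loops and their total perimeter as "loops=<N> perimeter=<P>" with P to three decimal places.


loops=1 perimeter=12.585

Straddling triangles (12 of 32):
  (v1,v0,v4) [+-+] → (0.1303, 0, -2.07477)–(0.1303, 0.1303, -2.04361)  len=0.1340
  (v2,v5,v3) [++-] → (0.1303, 0.1303, 2.04361)–(0.1303, 0, 2.07477)  len=0.1340
  (v4,v0,v6) [+--] → (0.1303, 0.1303, -2.04361)–(0.1303, 1.80802, -1.075)  len=1.9373
  (v4,v6,v5) [+-+] → (0.1303, 1.80802, -1.075)–(0.1303, 1.80802, -0.862221)  len=0.2128
  (v5,v6,v7) [+--] → (0.1303, 1.80802, -0.862221)–(0.1303, 1.80802, 1.075)  len=1.9372
  (v5,v7,v3) [+--] → (0.1303, 1.80802, 1.075)–(0.1303, 0.1303, 2.04361)  len=1.9373
  (v14,v0,v16) [--+] → (0.1303, -0.1303, -2.04361)–(0.1303, -1.80802, -1.075)  len=1.9373
  (v14,v16,v15) [-+-] → (0.1303, -1.80802, -1.075)–(0.1303, -1.80802, 0.862221)  len=1.9372
  (v15,v16,v17) [-++] → (0.1303, -1.80802, 0.862221)–(0.1303, -1.80802, 1.075)  len=0.2128
  (v15,v17,v3) [-+-] → (0.1303, -1.80802, 1.075)–(0.1303, -0.1303, 2.04361)  len=1.9373
  (v16,v0,v1) [+-+] → (0.1303, -0.1303, -2.04361)–(0.1303, 0, -2.07477)  len=0.1340
  (v17,v2,v3) [++-] → (0.1303, 0, 2.07477)–(0.1303, -0.1303, 2.04361)  len=0.1340

Chained into 1 loop(s):
  loop 1: 12 segments, perimeter = 12.5849
Total perimeter = 12.585


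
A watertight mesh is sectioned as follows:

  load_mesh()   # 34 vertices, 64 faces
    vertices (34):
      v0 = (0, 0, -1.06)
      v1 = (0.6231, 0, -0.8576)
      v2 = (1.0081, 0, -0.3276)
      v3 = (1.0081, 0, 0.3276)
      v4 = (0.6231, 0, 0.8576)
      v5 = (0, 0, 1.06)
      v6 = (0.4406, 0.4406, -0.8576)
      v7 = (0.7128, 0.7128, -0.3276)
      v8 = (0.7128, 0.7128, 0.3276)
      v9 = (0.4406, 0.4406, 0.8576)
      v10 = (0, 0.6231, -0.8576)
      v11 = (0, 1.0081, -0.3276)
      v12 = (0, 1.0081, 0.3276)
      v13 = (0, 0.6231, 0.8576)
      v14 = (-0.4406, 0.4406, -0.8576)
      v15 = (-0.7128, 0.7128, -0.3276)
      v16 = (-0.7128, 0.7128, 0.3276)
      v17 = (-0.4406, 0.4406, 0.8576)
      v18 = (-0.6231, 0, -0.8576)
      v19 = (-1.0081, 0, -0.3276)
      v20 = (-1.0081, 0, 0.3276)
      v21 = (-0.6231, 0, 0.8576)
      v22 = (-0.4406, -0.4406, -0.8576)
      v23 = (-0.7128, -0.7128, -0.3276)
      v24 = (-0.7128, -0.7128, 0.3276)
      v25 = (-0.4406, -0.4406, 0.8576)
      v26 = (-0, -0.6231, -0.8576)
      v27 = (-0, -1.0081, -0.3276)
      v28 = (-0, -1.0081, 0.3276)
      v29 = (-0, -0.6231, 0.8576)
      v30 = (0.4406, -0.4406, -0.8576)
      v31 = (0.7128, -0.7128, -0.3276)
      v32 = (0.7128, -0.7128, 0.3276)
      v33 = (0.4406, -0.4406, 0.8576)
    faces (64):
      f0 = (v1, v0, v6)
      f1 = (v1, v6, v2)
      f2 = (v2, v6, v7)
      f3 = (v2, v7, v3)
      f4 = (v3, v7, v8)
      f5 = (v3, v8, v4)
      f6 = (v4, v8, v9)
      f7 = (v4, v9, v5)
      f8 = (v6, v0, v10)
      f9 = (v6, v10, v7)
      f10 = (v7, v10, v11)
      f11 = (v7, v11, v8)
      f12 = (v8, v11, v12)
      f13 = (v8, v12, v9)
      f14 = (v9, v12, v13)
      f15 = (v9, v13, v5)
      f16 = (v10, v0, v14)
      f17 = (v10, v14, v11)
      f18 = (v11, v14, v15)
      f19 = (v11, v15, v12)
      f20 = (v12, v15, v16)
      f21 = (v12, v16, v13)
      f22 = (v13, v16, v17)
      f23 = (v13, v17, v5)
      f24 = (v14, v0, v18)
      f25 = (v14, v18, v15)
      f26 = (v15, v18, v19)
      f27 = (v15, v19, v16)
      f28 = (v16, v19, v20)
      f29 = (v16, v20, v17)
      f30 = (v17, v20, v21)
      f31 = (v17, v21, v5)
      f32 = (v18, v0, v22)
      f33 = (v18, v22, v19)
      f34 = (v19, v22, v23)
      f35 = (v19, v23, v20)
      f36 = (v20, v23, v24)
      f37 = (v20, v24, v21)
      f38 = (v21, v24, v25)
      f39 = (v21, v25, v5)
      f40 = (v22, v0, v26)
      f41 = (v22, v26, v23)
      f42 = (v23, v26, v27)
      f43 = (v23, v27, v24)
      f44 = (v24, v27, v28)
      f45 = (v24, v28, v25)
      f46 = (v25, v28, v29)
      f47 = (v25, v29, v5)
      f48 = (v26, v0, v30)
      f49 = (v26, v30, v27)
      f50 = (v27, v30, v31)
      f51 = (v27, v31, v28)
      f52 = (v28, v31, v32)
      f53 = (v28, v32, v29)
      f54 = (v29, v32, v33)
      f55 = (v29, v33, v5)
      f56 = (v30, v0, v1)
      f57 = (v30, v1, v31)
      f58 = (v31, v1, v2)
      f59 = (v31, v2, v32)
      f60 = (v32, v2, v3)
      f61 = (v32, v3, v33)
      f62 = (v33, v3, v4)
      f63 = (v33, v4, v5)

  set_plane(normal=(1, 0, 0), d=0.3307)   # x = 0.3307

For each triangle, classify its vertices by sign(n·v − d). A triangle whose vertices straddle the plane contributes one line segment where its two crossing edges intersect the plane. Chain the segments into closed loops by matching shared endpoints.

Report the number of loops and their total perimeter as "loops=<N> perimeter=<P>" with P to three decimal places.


Straddling triangles (20 of 64):
  (v1,v0,v6) [+-+] → (0.3307, 0, -0.95258)–(0.3307, 0.3307, -0.908085)  len=0.3337
  (v4,v9,v5) [++-] → (0.3307, 0.3307, 0.908085)–(0.3307, 0, 0.95258)  len=0.3337
  (v6,v0,v10) [+--] → (0.3307, 0.3307, -0.908085)–(0.3307, 0.486121, -0.8576)  len=0.1634
  (v6,v10,v7) [+-+] → (0.3307, 0.486121, -0.8576)–(0.3307, 0.664716, -0.611709)  len=0.3039
  (v7,v10,v11) [+--] → (0.3307, 0.664716, -0.611709)–(0.3307, 0.871097, -0.3276)  len=0.3512
  (v7,v11,v8) [+-+] → (0.3307, 0.871097, -0.3276)–(0.3307, 0.871097, -0.0236232)  len=0.3040
  (v8,v11,v12) [+--] → (0.3307, 0.871097, -0.0236232)–(0.3307, 0.871097, 0.3276)  len=0.3512
  (v8,v12,v9) [+-+] → (0.3307, 0.871097, 0.3276)–(0.3307, 0.582153, 0.725401)  len=0.4917
  (v9,v12,v13) [+--] → (0.3307, 0.582153, 0.725401)–(0.3307, 0.486121, 0.8576)  len=0.1634
  (v9,v13,v5) [+--] → (0.3307, 0.486121, 0.8576)–(0.3307, 0.3307, 0.908085)  len=0.1634
  (v26,v0,v30) [--+] → (0.3307, -0.3307, -0.908085)–(0.3307, -0.486121, -0.8576)  len=0.1634
  (v26,v30,v27) [-+-] → (0.3307, -0.486121, -0.8576)–(0.3307, -0.582153, -0.725401)  len=0.1634
  (v27,v30,v31) [-++] → (0.3307, -0.582153, -0.725401)–(0.3307, -0.871097, -0.3276)  len=0.4917
  (v27,v31,v28) [-+-] → (0.3307, -0.871097, -0.3276)–(0.3307, -0.871097, 0.0236232)  len=0.3512
  (v28,v31,v32) [-++] → (0.3307, -0.871097, 0.0236232)–(0.3307, -0.871097, 0.3276)  len=0.3040
  (v28,v32,v29) [-+-] → (0.3307, -0.871097, 0.3276)–(0.3307, -0.664716, 0.611709)  len=0.3512
  (v29,v32,v33) [-++] → (0.3307, -0.664716, 0.611709)–(0.3307, -0.486121, 0.8576)  len=0.3039
  (v29,v33,v5) [-+-] → (0.3307, -0.486121, 0.8576)–(0.3307, -0.3307, 0.908085)  len=0.1634
  (v30,v0,v1) [+-+] → (0.3307, -0.3307, -0.908085)–(0.3307, 0, -0.95258)  len=0.3337
  (v33,v4,v5) [++-] → (0.3307, 0, 0.95258)–(0.3307, -0.3307, 0.908085)  len=0.3337

Chained into 1 loop(s):
  loop 1: 20 segments, perimeter = 5.9190
Total perimeter = 5.919

loops=1 perimeter=5.919


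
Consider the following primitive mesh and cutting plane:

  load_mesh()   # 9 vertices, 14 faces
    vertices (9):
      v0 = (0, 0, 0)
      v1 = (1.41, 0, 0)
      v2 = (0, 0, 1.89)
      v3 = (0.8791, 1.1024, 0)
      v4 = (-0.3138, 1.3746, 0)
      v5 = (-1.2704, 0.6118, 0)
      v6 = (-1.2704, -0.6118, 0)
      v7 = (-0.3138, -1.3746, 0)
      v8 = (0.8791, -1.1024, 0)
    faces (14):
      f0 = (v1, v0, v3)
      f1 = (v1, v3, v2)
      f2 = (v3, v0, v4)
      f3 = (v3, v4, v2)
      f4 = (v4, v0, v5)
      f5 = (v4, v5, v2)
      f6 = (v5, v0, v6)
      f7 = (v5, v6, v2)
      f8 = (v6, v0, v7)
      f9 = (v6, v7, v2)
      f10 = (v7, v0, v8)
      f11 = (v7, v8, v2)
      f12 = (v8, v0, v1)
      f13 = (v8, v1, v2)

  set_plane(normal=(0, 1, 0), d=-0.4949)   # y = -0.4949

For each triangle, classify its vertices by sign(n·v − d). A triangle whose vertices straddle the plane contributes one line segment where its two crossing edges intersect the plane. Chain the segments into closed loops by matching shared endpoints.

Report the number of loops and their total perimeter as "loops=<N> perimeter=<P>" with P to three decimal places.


loops=1 perimeter=5.959

Straddling triangles (8 of 14):
  (v5,v0,v6) [++-] → (-1.02766, -0.4949, 0)–(-1.2704, -0.4949, 0)  len=0.2427
  (v5,v6,v2) [+-+] → (-1.2704, -0.4949, 0)–(-1.02766, -0.4949, 0.361133)  len=0.4351
  (v6,v0,v7) [-+-] → (-1.02766, -0.4949, 0)–(-0.112978, -0.4949, 0)  len=0.9147
  (v6,v7,v2) [--+] → (-0.112978, -0.4949, 1.20954)–(-1.02766, -0.4949, 0.361133)  len=1.2476
  (v7,v0,v8) [-+-] → (-0.112978, -0.4949, 0)–(0.394654, -0.4949, 0)  len=0.5076
  (v7,v8,v2) [--+] → (0.394654, -0.4949, 1.04152)–(-0.112978, -0.4949, 1.20954)  len=0.5347
  (v8,v0,v1) [-++] → (0.394654, -0.4949, 0)–(1.17166, -0.4949, 0)  len=0.7770
  (v8,v1,v2) [-++] → (1.17166, -0.4949, 0)–(0.394654, -0.4949, 1.04152)  len=1.2994

Chained into 1 loop(s):
  loop 1: 8 segments, perimeter = 5.9589
Total perimeter = 5.959


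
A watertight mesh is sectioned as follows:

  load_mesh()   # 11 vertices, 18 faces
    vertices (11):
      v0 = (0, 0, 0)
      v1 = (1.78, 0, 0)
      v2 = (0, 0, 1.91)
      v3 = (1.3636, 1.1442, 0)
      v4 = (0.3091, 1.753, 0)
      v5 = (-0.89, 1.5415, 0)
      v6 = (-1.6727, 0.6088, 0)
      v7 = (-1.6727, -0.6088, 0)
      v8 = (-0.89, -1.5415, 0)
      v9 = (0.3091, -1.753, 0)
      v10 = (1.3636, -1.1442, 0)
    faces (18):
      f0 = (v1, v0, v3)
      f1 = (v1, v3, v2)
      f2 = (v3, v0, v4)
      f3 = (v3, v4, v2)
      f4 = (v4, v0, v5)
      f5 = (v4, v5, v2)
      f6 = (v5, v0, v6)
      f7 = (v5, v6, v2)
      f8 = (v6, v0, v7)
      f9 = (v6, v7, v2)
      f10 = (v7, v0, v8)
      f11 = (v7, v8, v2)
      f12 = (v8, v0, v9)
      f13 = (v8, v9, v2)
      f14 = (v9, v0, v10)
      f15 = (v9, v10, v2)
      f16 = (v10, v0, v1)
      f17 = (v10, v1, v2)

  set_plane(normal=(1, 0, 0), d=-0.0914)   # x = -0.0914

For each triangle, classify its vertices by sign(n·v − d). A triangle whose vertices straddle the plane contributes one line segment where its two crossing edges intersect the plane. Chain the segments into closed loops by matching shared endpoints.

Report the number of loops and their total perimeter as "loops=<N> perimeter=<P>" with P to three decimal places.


loops=1 perimeter=8.328

Straddling triangles (10 of 18):
  (v4,v0,v5) [++-] → (-0.0914, 0.158307, 0)–(-0.0914, 1.68236, 0)  len=1.5241
  (v4,v5,v2) [+-+] → (-0.0914, 1.68236, 0)–(-0.0914, 0.158307, 1.71385)  len=2.2935
  (v5,v0,v6) [-+-] → (-0.0914, 0.158307, 0)–(-0.0914, 0.0332662, 0)  len=0.1250
  (v5,v6,v2) [--+] → (-0.0914, 0.0332662, 1.80563)–(-0.0914, 0.158307, 1.71385)  len=0.1551
  (v6,v0,v7) [-+-] → (-0.0914, 0.0332662, 0)–(-0.0914, -0.0332662, 0)  len=0.0665
  (v6,v7,v2) [--+] → (-0.0914, -0.0332662, 1.80563)–(-0.0914, 0.0332662, 1.80563)  len=0.0665
  (v7,v0,v8) [-+-] → (-0.0914, -0.0332662, 0)–(-0.0914, -0.158307, 0)  len=0.1250
  (v7,v8,v2) [--+] → (-0.0914, -0.158307, 1.71385)–(-0.0914, -0.0332662, 1.80563)  len=0.1551
  (v8,v0,v9) [-++] → (-0.0914, -0.158307, 0)–(-0.0914, -1.68236, 0)  len=1.5241
  (v8,v9,v2) [-++] → (-0.0914, -1.68236, 0)–(-0.0914, -0.158307, 1.71385)  len=2.2935

Chained into 1 loop(s):
  loop 1: 10 segments, perimeter = 8.3284
Total perimeter = 8.328


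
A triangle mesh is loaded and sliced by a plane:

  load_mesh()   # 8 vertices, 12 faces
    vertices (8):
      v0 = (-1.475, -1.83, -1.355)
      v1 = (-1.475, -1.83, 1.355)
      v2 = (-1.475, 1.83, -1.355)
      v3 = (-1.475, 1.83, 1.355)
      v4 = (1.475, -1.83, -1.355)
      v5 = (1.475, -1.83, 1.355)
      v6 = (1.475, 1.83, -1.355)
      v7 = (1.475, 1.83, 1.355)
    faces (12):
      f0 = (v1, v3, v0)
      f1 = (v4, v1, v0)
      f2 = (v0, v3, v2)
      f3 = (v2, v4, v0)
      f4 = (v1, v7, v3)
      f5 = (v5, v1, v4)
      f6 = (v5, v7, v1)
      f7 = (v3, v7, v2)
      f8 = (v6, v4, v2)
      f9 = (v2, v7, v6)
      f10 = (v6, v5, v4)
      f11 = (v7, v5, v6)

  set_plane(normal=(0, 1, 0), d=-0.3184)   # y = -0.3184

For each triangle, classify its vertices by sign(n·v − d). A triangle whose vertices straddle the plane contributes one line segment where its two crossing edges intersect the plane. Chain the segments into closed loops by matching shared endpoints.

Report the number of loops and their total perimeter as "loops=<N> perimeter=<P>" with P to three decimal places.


loops=1 perimeter=11.320

Straddling triangles (8 of 12):
  (v1,v3,v0) [-+-] → (-1.475, -0.3184, 1.355)–(-1.475, -0.3184, -0.235755)  len=1.5908
  (v0,v3,v2) [-++] → (-1.475, -0.3184, -0.235755)–(-1.475, -0.3184, -1.355)  len=1.1192
  (v2,v4,v0) [+--] → (0.256634, -0.3184, -1.355)–(-1.475, -0.3184, -1.355)  len=1.7316
  (v1,v7,v3) [-++] → (-0.256634, -0.3184, 1.355)–(-1.475, -0.3184, 1.355)  len=1.2184
  (v5,v7,v1) [-+-] → (1.475, -0.3184, 1.355)–(-0.256634, -0.3184, 1.355)  len=1.7316
  (v6,v4,v2) [+-+] → (1.475, -0.3184, -1.355)–(0.256634, -0.3184, -1.355)  len=1.2184
  (v6,v5,v4) [+--] → (1.475, -0.3184, 0.235755)–(1.475, -0.3184, -1.355)  len=1.5908
  (v7,v5,v6) [+-+] → (1.475, -0.3184, 1.355)–(1.475, -0.3184, 0.235755)  len=1.1192

Chained into 1 loop(s):
  loop 1: 8 segments, perimeter = 11.3200
Total perimeter = 11.320


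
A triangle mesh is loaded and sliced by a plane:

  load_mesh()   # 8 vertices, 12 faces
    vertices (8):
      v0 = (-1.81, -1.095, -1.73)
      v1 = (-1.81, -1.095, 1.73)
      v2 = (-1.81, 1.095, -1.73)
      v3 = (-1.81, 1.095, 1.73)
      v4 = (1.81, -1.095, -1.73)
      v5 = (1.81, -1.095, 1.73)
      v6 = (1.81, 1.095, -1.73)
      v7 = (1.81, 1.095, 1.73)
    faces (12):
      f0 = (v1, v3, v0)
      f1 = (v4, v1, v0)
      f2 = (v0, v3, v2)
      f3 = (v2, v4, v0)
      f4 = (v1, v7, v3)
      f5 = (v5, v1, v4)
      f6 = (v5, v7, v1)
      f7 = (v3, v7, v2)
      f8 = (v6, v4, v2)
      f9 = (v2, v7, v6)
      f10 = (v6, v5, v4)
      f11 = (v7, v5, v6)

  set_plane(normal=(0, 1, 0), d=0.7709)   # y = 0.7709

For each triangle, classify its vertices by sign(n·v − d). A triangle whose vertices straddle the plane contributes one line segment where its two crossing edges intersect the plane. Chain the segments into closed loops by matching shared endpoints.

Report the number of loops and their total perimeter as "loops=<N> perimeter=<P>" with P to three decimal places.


loops=1 perimeter=14.160

Straddling triangles (8 of 12):
  (v1,v3,v0) [-+-] → (-1.81, 0.7709, 1.73)–(-1.81, 0.7709, 1.21795)  len=0.5120
  (v0,v3,v2) [-++] → (-1.81, 0.7709, 1.21795)–(-1.81, 0.7709, -1.73)  len=2.9480
  (v2,v4,v0) [+--] → (-1.27427, 0.7709, -1.73)–(-1.81, 0.7709, -1.73)  len=0.5357
  (v1,v7,v3) [-++] → (1.27427, 0.7709, 1.73)–(-1.81, 0.7709, 1.73)  len=3.0843
  (v5,v7,v1) [-+-] → (1.81, 0.7709, 1.73)–(1.27427, 0.7709, 1.73)  len=0.5357
  (v6,v4,v2) [+-+] → (1.81, 0.7709, -1.73)–(-1.27427, 0.7709, -1.73)  len=3.0843
  (v6,v5,v4) [+--] → (1.81, 0.7709, -1.21795)–(1.81, 0.7709, -1.73)  len=0.5120
  (v7,v5,v6) [+-+] → (1.81, 0.7709, 1.73)–(1.81, 0.7709, -1.21795)  len=2.9480

Chained into 1 loop(s):
  loop 1: 8 segments, perimeter = 14.1600
Total perimeter = 14.160


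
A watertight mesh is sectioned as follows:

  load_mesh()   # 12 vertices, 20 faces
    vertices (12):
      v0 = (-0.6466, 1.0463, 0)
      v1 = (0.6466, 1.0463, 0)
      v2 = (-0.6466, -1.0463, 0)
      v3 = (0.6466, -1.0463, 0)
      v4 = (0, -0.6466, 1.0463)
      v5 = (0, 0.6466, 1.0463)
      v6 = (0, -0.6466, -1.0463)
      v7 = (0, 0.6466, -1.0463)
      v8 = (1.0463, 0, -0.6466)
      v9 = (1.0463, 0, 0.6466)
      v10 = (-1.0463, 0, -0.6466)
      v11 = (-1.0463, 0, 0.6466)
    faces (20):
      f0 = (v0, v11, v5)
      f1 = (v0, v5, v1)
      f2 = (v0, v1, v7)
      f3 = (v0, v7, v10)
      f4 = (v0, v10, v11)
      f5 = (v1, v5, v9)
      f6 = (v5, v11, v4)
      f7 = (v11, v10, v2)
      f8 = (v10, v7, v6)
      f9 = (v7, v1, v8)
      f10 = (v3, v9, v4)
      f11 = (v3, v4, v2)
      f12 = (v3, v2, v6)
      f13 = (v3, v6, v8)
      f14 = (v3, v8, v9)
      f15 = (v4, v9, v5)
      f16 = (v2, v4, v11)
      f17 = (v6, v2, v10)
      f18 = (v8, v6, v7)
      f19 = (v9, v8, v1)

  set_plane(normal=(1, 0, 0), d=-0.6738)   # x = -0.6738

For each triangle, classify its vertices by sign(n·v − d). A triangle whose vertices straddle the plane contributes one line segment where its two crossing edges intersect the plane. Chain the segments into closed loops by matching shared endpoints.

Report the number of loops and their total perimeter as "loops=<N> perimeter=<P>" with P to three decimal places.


Straddling triangles (8 of 20):
  (v0,v11,v5) [+-+] → (-0.6738, 0.975098, 0.0440018)–(-0.6738, 0.2302, 0.7889)  len=1.0534
  (v0,v7,v10) [++-] → (-0.6738, 0.2302, -0.7889)–(-0.6738, 0.975098, -0.0440018)  len=1.0534
  (v0,v10,v11) [+--] → (-0.6738, 0.975098, -0.0440018)–(-0.6738, 0.975098, 0.0440018)  len=0.0880
  (v5,v11,v4) [+-+] → (-0.6738, 0.2302, 0.7889)–(-0.6738, -0.2302, 0.7889)  len=0.4604
  (v11,v10,v2) [--+] → (-0.6738, -0.975098, -0.0440018)–(-0.6738, -0.975098, 0.0440018)  len=0.0880
  (v10,v7,v6) [-++] → (-0.6738, 0.2302, -0.7889)–(-0.6738, -0.2302, -0.7889)  len=0.4604
  (v2,v4,v11) [++-] → (-0.6738, -0.2302, 0.7889)–(-0.6738, -0.975098, 0.0440018)  len=1.0534
  (v6,v2,v10) [++-] → (-0.6738, -0.975098, -0.0440018)–(-0.6738, -0.2302, -0.7889)  len=1.0534

Chained into 1 loop(s):
  loop 1: 8 segments, perimeter = 5.3106
Total perimeter = 5.311

loops=1 perimeter=5.311


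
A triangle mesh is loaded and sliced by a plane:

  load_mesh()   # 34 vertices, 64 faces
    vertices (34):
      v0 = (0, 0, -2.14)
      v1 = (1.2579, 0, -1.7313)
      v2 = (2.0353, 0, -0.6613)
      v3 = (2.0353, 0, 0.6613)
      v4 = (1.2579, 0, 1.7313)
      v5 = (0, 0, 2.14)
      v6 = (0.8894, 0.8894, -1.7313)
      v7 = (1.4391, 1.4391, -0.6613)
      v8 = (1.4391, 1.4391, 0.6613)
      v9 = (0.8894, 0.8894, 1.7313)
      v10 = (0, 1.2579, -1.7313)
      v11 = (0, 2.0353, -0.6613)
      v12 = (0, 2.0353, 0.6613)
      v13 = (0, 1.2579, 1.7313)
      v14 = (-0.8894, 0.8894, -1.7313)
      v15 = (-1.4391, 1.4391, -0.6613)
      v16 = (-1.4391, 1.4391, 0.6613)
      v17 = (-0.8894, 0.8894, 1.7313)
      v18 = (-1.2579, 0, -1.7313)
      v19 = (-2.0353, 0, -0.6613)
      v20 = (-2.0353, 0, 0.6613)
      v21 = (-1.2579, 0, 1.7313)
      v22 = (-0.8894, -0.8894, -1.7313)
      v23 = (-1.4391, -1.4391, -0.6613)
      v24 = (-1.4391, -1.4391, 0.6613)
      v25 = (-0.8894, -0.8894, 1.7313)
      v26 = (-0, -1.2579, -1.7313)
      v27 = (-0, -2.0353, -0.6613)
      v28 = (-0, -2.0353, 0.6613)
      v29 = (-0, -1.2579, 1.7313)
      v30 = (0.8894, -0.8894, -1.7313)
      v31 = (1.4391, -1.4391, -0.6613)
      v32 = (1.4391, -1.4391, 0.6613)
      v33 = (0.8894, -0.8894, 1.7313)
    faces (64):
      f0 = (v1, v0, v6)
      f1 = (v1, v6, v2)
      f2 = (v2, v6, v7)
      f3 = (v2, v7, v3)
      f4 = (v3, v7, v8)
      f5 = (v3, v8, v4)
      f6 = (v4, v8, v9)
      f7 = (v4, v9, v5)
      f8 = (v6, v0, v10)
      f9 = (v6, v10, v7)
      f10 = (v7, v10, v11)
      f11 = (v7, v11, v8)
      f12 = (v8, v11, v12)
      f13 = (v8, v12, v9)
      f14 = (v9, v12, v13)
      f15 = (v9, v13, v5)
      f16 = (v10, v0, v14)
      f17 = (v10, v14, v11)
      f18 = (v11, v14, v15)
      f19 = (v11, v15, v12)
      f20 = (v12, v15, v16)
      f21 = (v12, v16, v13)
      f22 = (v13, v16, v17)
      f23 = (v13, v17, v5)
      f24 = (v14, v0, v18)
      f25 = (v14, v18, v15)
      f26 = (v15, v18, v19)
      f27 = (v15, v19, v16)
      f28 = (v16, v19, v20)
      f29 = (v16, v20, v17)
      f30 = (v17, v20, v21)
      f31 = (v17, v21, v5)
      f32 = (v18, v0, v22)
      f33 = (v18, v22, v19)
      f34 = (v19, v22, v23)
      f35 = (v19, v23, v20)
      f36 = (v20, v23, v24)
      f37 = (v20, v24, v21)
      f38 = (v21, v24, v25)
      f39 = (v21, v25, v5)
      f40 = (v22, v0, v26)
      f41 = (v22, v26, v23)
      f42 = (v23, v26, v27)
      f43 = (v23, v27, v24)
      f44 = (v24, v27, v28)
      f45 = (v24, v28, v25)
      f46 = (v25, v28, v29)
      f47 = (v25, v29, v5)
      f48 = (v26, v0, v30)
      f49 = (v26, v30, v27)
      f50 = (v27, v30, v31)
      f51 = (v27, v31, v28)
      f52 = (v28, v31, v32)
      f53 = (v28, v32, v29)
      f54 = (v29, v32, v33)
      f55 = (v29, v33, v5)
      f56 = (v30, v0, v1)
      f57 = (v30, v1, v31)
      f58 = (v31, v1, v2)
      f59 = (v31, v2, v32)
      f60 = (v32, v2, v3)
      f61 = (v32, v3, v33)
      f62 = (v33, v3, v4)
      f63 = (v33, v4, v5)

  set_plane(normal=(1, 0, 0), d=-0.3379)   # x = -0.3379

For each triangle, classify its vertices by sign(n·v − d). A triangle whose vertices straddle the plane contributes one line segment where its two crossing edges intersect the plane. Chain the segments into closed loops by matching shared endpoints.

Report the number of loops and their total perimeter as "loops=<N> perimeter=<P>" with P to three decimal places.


loops=1 perimeter=12.580

Straddling triangles (20 of 64):
  (v10,v0,v14) [++-] → (-0.3379, 0.3379, -1.98473)–(-0.3379, 1.1179, -1.7313)  len=0.8201
  (v10,v14,v11) [+-+] → (-0.3379, 1.1179, -1.7313)–(-0.3379, 1.59995, -1.06781)  len=0.8201
  (v11,v14,v15) [+--] → (-0.3379, 1.59995, -1.06781)–(-0.3379, 1.89531, -0.6613)  len=0.5025
  (v11,v15,v12) [+-+] → (-0.3379, 1.89531, -0.6613)–(-0.3379, 1.89531, 0.350754)  len=1.0121
  (v12,v15,v16) [+--] → (-0.3379, 1.89531, 0.350754)–(-0.3379, 1.89531, 0.6613)  len=0.3105
  (v12,v16,v13) [+-+] → (-0.3379, 1.89531, 0.6613)–(-0.3379, 1.30045, 1.48006)  len=1.0120
  (v13,v16,v17) [+--] → (-0.3379, 1.30045, 1.48006)–(-0.3379, 1.1179, 1.7313)  len=0.3106
  (v13,v17,v5) [+-+] → (-0.3379, 1.1179, 1.7313)–(-0.3379, 0.3379, 1.98473)  len=0.8201
  (v14,v0,v18) [-+-] → (-0.3379, 0.3379, -1.98473)–(-0.3379, 0, -2.03021)  len=0.3409
  (v17,v21,v5) [--+] → (-0.3379, 0, 2.03021)–(-0.3379, 0.3379, 1.98473)  len=0.3409
  (v18,v0,v22) [-+-] → (-0.3379, 0, -2.03021)–(-0.3379, -0.3379, -1.98473)  len=0.3409
  (v21,v25,v5) [--+] → (-0.3379, -0.3379, 1.98473)–(-0.3379, 0, 2.03021)  len=0.3409
  (v22,v0,v26) [-++] → (-0.3379, -0.3379, -1.98473)–(-0.3379, -1.1179, -1.7313)  len=0.8201
  (v22,v26,v23) [-+-] → (-0.3379, -1.1179, -1.7313)–(-0.3379, -1.30045, -1.48006)  len=0.3106
  (v23,v26,v27) [-++] → (-0.3379, -1.30045, -1.48006)–(-0.3379, -1.89531, -0.6613)  len=1.0120
  (v23,v27,v24) [-+-] → (-0.3379, -1.89531, -0.6613)–(-0.3379, -1.89531, -0.350754)  len=0.3105
  (v24,v27,v28) [-++] → (-0.3379, -1.89531, -0.350754)–(-0.3379, -1.89531, 0.6613)  len=1.0121
  (v24,v28,v25) [-+-] → (-0.3379, -1.89531, 0.6613)–(-0.3379, -1.59995, 1.06781)  len=0.5025
  (v25,v28,v29) [-++] → (-0.3379, -1.59995, 1.06781)–(-0.3379, -1.1179, 1.7313)  len=0.8201
  (v25,v29,v5) [-++] → (-0.3379, -1.1179, 1.7313)–(-0.3379, -0.3379, 1.98473)  len=0.8201

Chained into 1 loop(s):
  loop 1: 20 segments, perimeter = 12.5799
Total perimeter = 12.580


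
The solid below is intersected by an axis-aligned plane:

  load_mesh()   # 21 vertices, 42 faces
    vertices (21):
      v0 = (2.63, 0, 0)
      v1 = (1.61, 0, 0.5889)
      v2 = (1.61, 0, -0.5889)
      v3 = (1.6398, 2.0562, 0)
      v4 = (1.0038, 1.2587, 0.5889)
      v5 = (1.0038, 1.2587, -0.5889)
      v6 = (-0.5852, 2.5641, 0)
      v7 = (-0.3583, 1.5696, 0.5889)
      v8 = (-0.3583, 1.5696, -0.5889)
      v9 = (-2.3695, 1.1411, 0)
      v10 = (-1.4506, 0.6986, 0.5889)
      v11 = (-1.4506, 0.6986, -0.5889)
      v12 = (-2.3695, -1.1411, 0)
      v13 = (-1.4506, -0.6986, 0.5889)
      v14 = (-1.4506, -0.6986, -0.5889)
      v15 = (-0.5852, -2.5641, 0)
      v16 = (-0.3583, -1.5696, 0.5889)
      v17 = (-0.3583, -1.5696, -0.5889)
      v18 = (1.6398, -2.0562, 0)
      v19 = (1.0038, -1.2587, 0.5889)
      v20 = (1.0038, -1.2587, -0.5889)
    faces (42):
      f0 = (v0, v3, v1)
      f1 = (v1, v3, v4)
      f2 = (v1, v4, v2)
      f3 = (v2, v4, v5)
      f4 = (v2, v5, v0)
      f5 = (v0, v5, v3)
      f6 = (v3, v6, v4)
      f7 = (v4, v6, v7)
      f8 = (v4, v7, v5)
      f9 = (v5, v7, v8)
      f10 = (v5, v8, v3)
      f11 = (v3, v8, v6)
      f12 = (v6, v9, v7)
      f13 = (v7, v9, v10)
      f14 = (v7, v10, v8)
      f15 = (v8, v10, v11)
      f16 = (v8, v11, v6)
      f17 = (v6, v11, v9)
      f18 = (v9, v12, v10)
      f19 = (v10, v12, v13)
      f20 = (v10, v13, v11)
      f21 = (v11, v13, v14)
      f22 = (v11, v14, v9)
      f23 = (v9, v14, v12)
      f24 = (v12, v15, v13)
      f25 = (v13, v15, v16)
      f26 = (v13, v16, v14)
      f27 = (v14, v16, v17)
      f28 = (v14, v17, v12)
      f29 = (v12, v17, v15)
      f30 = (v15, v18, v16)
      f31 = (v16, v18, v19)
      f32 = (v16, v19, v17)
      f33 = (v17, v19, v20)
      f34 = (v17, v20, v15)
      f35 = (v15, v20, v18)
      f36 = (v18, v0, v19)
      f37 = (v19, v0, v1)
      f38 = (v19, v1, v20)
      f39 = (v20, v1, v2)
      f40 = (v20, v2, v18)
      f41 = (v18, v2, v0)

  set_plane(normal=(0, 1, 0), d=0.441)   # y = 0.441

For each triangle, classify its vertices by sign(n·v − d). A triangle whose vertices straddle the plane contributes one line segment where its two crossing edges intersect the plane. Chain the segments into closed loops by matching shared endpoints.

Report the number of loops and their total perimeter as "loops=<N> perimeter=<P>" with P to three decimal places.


loops=2 perimeter=6.894

Straddling triangles (12 of 42):
  (v0,v3,v1) [-+-] → (2.41763, 0.441, 0)–(1.61639, 0.441, 0.462597)  len=0.9252
  (v1,v3,v4) [-++] → (1.61639, 0.441, 0.462597)–(1.39761, 0.441, 0.5889)  len=0.2526
  (v1,v4,v2) [-+-] → (1.39761, 0.441, 0.5889)–(1.39761, 0.441, -0.176244)  len=0.7651
  (v2,v4,v5) [-++] → (1.39761, 0.441, -0.176244)–(1.39761, 0.441, -0.5889)  len=0.4127
  (v2,v5,v0) [-+-] → (1.39761, 0.441, -0.5889)–(2.06024, 0.441, -0.206328)  len=0.7651
  (v0,v5,v3) [-++] → (2.06024, 0.441, -0.206328)–(2.41763, 0.441, 0)  len=0.4127
  (v9,v12,v10) [+-+] → (-2.3695, 0.441, 0)–(-1.57927, 0.441, 0.506441)  len=0.9386
  (v10,v12,v13) [+--] → (-1.57927, 0.441, 0.506441)–(-1.4506, 0.441, 0.5889)  len=0.1528
  (v10,v13,v11) [+-+] → (-1.4506, 0.441, 0.5889)–(-1.4506, 0.441, -0.371751)  len=0.9607
  (v11,v13,v14) [+--] → (-1.4506, 0.441, -0.371751)–(-1.4506, 0.441, -0.5889)  len=0.2171
  (v11,v14,v9) [+-+] → (-1.4506, 0.441, -0.5889)–(-2.01981, 0.441, -0.224107)  len=0.6761
  (v9,v14,v12) [+--] → (-2.01981, 0.441, -0.224107)–(-2.3695, 0.441, 0)  len=0.4153

Chained into 2 loop(s):
  loop 1: 6 segments, perimeter = 3.5334
  loop 2: 6 segments, perimeter = 3.3606
Total perimeter = 6.894


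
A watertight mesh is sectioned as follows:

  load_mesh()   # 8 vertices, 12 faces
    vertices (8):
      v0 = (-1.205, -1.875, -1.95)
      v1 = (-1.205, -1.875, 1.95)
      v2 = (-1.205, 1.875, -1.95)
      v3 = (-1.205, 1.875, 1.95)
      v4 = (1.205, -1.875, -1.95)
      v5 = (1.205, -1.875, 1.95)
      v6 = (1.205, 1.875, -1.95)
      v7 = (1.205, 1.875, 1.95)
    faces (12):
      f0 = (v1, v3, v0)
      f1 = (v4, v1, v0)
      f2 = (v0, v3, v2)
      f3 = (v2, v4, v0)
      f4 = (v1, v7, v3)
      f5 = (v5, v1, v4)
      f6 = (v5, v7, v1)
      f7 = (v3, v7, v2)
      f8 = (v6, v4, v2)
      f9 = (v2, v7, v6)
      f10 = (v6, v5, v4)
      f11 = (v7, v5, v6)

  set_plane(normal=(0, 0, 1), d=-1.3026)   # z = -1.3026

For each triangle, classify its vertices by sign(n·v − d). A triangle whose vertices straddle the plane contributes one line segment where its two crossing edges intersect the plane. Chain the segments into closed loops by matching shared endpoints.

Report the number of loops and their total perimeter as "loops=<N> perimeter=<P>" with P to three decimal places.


loops=1 perimeter=12.320

Straddling triangles (8 of 12):
  (v1,v3,v0) [++-] → (-1.205, -1.2525, -1.3026)–(-1.205, -1.875, -1.3026)  len=0.6225
  (v4,v1,v0) [-+-] → (0.80494, -1.875, -1.3026)–(-1.205, -1.875, -1.3026)  len=2.0099
  (v0,v3,v2) [-+-] → (-1.205, -1.2525, -1.3026)–(-1.205, 1.875, -1.3026)  len=3.1275
  (v5,v1,v4) [++-] → (0.80494, -1.875, -1.3026)–(1.205, -1.875, -1.3026)  len=0.4001
  (v3,v7,v2) [++-] → (-0.80494, 1.875, -1.3026)–(-1.205, 1.875, -1.3026)  len=0.4001
  (v2,v7,v6) [-+-] → (-0.80494, 1.875, -1.3026)–(1.205, 1.875, -1.3026)  len=2.0099
  (v6,v5,v4) [-+-] → (1.205, 1.2525, -1.3026)–(1.205, -1.875, -1.3026)  len=3.1275
  (v7,v5,v6) [++-] → (1.205, 1.2525, -1.3026)–(1.205, 1.875, -1.3026)  len=0.6225

Chained into 1 loop(s):
  loop 1: 8 segments, perimeter = 12.3200
Total perimeter = 12.320


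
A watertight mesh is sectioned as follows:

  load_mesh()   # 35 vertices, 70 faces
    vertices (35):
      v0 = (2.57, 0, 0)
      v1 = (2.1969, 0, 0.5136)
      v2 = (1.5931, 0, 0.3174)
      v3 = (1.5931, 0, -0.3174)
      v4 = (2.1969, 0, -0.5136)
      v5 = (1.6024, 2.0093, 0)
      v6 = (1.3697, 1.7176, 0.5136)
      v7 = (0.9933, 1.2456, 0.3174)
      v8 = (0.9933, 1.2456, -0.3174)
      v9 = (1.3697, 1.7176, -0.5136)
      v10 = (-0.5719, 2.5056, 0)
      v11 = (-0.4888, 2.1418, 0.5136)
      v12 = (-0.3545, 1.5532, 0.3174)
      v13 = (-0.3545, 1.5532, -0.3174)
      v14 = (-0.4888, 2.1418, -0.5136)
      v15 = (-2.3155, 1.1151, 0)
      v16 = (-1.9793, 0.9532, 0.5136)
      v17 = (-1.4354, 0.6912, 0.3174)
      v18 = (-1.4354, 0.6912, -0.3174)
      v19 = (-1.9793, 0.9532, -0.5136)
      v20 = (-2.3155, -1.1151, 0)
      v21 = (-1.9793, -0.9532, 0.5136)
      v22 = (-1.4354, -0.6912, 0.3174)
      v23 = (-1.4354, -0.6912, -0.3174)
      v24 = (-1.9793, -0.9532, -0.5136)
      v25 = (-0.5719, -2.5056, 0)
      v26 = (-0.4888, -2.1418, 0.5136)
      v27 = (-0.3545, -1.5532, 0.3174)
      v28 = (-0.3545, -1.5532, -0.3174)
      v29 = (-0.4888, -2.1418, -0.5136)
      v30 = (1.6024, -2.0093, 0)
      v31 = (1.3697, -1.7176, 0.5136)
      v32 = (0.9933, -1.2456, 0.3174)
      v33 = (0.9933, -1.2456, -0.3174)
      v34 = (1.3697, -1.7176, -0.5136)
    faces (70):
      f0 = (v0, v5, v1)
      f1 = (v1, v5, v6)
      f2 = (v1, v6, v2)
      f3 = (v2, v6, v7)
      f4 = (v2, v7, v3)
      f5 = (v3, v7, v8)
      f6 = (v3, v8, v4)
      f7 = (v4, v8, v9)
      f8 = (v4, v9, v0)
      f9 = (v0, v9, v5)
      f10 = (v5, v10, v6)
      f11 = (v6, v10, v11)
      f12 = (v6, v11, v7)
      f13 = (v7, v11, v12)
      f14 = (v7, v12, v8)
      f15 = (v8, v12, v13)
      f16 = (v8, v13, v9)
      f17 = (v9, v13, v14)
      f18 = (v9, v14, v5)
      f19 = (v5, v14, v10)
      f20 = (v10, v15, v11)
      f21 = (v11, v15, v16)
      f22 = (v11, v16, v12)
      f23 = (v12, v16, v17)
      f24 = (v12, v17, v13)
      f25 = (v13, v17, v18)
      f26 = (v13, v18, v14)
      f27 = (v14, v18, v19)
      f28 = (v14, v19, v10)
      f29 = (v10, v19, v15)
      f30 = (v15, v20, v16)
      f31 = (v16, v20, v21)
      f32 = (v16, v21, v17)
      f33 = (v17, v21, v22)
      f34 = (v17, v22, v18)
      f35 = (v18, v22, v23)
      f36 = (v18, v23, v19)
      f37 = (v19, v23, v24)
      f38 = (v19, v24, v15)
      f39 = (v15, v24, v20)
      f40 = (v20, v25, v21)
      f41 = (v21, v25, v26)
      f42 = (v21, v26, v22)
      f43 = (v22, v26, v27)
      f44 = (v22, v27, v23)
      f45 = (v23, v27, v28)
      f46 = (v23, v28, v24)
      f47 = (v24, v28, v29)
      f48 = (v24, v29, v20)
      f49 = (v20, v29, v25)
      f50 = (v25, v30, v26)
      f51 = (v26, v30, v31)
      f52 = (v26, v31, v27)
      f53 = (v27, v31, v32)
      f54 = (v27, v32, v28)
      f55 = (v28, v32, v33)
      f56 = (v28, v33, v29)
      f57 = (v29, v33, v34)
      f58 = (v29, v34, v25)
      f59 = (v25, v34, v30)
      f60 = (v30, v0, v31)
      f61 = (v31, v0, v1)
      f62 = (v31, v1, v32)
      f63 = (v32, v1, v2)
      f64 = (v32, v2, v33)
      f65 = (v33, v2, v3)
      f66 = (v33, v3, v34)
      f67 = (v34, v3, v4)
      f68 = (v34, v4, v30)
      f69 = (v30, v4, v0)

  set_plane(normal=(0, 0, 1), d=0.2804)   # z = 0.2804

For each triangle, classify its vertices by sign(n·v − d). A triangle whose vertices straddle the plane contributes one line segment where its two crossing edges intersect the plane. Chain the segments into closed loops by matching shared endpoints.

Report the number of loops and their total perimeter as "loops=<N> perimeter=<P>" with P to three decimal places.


Straddling triangles (28 of 70):
  (v0,v5,v1) [--+] → (1.92697, 0.912322, 0.2804)–(2.36631, 0, 0.2804)  len=1.0126
  (v1,v5,v6) [+-+] → (1.92697, 0.912322, 0.2804)–(1.47536, 1.85005, 0.2804)  len=1.0408
  (v2,v7,v3) [++-] → (1.02826, 1.173, 0.2804)–(1.5931, 0, 0.2804)  len=1.3019
  (v3,v7,v8) [-+-] → (1.02826, 1.173, 0.2804)–(0.9933, 1.2456, 0.2804)  len=0.0806
  (v5,v10,v6) [--+] → (0.488117, 2.07539, 0.2804)–(1.47536, 1.85005, 0.2804)  len=1.0126
  (v6,v10,v11) [+-+] → (0.488117, 2.07539, 0.2804)–(-0.526532, 2.30698, 0.2804)  len=1.0407
  (v7,v12,v8) [++-] → (-0.275942, 1.53527, 0.2804)–(0.9933, 1.2456, 0.2804)  len=1.3019
  (v8,v12,v13) [-+-] → (-0.275942, 1.53527, 0.2804)–(-0.3545, 1.5532, 0.2804)  len=0.0806
  (v10,v15,v11) [--+] → (-1.31821, 1.67563, 0.2804)–(-0.526532, 2.30698, 0.2804)  len=1.0126
  (v11,v15,v16) [+-+] → (-1.31821, 1.67563, 0.2804)–(-2.13195, 1.02671, 0.2804)  len=1.0408
  (v12,v17,v13) [++-] → (-1.3724, 0.741443, 0.2804)–(-0.3545, 1.5532, 0.2804)  len=1.3019
  (v13,v17,v18) [-+-] → (-1.3724, 0.741443, 0.2804)–(-1.4354, 0.6912, 0.2804)  len=0.0806
  (v15,v20,v16) [--+] → (-2.13195, 0.0140887, 0.2804)–(-2.13195, 1.02671, 0.2804)  len=1.0126
  (v16,v20,v21) [+-+] → (-2.13195, 0.0140887, 0.2804)–(-2.13195, -1.02671, 0.2804)  len=1.0408
  (v17,v22,v18) [++-] → (-1.4354, -0.610625, 0.2804)–(-1.4354, 0.6912, 0.2804)  len=1.3018
  (v18,v22,v23) [-+-] → (-1.4354, -0.610625, 0.2804)–(-1.4354, -0.6912, 0.2804)  len=0.0806
  (v20,v25,v21) [--+] → (-1.34027, -1.65807, 0.2804)–(-2.13195, -1.02671, 0.2804)  len=1.0126
  (v21,v25,v26) [+-+] → (-1.34027, -1.65807, 0.2804)–(-0.526532, -2.30698, 0.2804)  len=1.0408
  (v22,v27,v23) [++-] → (-0.417501, -1.50296, 0.2804)–(-1.4354, -0.6912, 0.2804)  len=1.3019
  (v23,v27,v28) [-+-] → (-0.417501, -1.50296, 0.2804)–(-0.3545, -1.5532, 0.2804)  len=0.0806
  (v25,v30,v26) [--+] → (0.460709, -2.08164, 0.2804)–(-0.526532, -2.30698, 0.2804)  len=1.0126
  (v26,v30,v31) [+-+] → (0.460709, -2.08164, 0.2804)–(1.47536, -1.85005, 0.2804)  len=1.0407
  (v27,v32,v28) [++-] → (0.914742, -1.26353, 0.2804)–(-0.3545, -1.5532, 0.2804)  len=1.3019
  (v28,v32,v33) [-+-] → (0.914742, -1.26353, 0.2804)–(0.9933, -1.2456, 0.2804)  len=0.0806
  (v30,v0,v31) [--+] → (1.9147, -0.937724, 0.2804)–(1.47536, -1.85005, 0.2804)  len=1.0126
  (v31,v0,v1) [+-+] → (1.9147, -0.937724, 0.2804)–(2.36631, 0, 0.2804)  len=1.0408
  (v32,v2,v33) [++-] → (1.55814, -0.0726011, 0.2804)–(0.9933, -1.2456, 0.2804)  len=1.3019
  (v33,v2,v3) [-+-] → (1.55814, -0.0726011, 0.2804)–(1.5931, 0, 0.2804)  len=0.0806

Chained into 2 loop(s):
  loop 1: 14 segments, perimeter = 14.3738
  loop 2: 14 segments, perimeter = 9.6774
Total perimeter = 24.051

loops=2 perimeter=24.051


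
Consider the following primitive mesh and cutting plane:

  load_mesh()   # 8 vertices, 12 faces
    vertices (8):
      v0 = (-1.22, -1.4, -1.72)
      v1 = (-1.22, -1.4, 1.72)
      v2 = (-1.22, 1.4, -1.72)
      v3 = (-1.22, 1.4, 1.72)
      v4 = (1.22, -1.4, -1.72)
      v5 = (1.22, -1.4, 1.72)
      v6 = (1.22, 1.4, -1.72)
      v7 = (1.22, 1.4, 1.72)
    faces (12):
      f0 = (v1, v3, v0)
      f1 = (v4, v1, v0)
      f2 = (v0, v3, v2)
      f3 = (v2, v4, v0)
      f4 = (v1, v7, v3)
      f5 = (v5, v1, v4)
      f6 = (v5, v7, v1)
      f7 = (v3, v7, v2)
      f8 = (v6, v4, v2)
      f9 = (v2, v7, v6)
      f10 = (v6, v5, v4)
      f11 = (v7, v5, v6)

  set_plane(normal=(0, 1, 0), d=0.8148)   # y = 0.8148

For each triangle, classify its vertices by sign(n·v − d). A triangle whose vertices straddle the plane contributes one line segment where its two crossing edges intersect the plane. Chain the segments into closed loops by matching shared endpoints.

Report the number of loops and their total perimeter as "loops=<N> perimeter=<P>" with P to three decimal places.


loops=1 perimeter=11.760

Straddling triangles (8 of 12):
  (v1,v3,v0) [-+-] → (-1.22, 0.8148, 1.72)–(-1.22, 0.8148, 1.00104)  len=0.7190
  (v0,v3,v2) [-++] → (-1.22, 0.8148, 1.00104)–(-1.22, 0.8148, -1.72)  len=2.7210
  (v2,v4,v0) [+--] → (-0.71004, 0.8148, -1.72)–(-1.22, 0.8148, -1.72)  len=0.5100
  (v1,v7,v3) [-++] → (0.71004, 0.8148, 1.72)–(-1.22, 0.8148, 1.72)  len=1.9300
  (v5,v7,v1) [-+-] → (1.22, 0.8148, 1.72)–(0.71004, 0.8148, 1.72)  len=0.5100
  (v6,v4,v2) [+-+] → (1.22, 0.8148, -1.72)–(-0.71004, 0.8148, -1.72)  len=1.9300
  (v6,v5,v4) [+--] → (1.22, 0.8148, -1.00104)–(1.22, 0.8148, -1.72)  len=0.7190
  (v7,v5,v6) [+-+] → (1.22, 0.8148, 1.72)–(1.22, 0.8148, -1.00104)  len=2.7210

Chained into 1 loop(s):
  loop 1: 8 segments, perimeter = 11.7600
Total perimeter = 11.760


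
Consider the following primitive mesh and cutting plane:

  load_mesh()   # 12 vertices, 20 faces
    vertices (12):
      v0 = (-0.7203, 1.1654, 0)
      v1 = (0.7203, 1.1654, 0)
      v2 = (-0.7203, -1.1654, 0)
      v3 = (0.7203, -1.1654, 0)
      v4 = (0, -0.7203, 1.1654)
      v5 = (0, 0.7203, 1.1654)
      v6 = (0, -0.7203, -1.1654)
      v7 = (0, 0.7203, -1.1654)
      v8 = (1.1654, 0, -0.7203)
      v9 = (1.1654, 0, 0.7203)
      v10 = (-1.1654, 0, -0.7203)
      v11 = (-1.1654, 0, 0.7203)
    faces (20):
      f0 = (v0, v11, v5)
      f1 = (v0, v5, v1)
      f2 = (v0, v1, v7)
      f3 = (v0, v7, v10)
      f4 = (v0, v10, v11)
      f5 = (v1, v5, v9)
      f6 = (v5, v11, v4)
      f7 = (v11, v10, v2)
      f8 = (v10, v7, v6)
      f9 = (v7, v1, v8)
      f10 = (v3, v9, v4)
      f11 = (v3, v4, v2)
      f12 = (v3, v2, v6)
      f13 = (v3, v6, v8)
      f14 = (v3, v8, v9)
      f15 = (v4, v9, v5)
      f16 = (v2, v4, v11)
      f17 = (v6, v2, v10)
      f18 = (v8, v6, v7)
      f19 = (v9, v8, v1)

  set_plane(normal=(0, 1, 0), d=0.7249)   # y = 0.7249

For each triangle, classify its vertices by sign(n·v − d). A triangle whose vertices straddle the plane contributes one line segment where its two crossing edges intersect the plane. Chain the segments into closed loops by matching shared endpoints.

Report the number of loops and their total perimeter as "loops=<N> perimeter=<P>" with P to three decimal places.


Straddling triangles (8 of 20):
  (v0,v11,v5) [+--] → (-0.88854, 0.7249, 0.27226)–(-0.00744412, 0.7249, 1.15336)  len=1.2461
  (v0,v5,v1) [+-+] → (-0.00744412, 0.7249, 1.15336)–(0.00744412, 0.7249, 1.15336)  len=0.0149
  (v0,v1,v7) [++-] → (0.00744412, 0.7249, -1.15336)–(-0.00744412, 0.7249, -1.15336)  len=0.0149
  (v0,v7,v10) [+--] → (-0.00744412, 0.7249, -1.15336)–(-0.88854, 0.7249, -0.27226)  len=1.2461
  (v0,v10,v11) [+--] → (-0.88854, 0.7249, -0.27226)–(-0.88854, 0.7249, 0.27226)  len=0.5445
  (v1,v5,v9) [+--] → (0.00744412, 0.7249, 1.15336)–(0.88854, 0.7249, 0.27226)  len=1.2461
  (v7,v1,v8) [-+-] → (0.00744412, 0.7249, -1.15336)–(0.88854, 0.7249, -0.27226)  len=1.2461
  (v9,v8,v1) [--+] → (0.88854, 0.7249, -0.27226)–(0.88854, 0.7249, 0.27226)  len=0.5445

Chained into 1 loop(s):
  loop 1: 8 segments, perimeter = 6.1030
Total perimeter = 6.103

loops=1 perimeter=6.103
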